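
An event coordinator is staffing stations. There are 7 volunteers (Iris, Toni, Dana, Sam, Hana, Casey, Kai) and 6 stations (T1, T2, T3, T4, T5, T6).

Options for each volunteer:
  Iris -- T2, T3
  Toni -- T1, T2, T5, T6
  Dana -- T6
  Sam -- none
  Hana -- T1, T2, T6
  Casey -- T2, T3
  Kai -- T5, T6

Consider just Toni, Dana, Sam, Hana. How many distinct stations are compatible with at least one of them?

4

The union of neighbours of {Toni, Dana, Sam, Hana} is {T1, T2, T5, T6}, which has 4 elements.
Since |N(S)| = 4 ≥ |S| = 4, Hall's condition holds for this subset.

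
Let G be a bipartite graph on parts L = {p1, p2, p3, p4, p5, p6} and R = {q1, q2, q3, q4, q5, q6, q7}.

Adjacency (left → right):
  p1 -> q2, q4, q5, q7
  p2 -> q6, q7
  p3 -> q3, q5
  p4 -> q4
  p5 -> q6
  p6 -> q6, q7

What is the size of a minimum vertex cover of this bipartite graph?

{p1, p3, p4, q6, q7} is a vertex cover of size 5: every edge has an endpoint in this set.
No smaller cover exists because p1–q2, p2–q7, p3–q5, p4–q4, p5–q6 is a matching of size 5, and a cover must include an endpoint of each of these disjoint edges (König's theorem).

5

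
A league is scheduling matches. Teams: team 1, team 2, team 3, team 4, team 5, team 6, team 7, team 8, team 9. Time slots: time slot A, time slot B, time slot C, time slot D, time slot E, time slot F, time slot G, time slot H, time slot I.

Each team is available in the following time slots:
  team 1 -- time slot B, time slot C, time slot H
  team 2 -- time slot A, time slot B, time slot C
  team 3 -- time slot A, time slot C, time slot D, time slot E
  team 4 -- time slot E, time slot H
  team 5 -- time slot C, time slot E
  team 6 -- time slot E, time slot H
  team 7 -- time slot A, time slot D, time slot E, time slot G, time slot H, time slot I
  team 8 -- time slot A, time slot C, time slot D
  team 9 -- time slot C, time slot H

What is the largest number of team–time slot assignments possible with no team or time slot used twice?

7

For example, pair team 1–time slot B, team 2–time slot A, team 3–time slot D, team 4–time slot E, team 5–time slot C, team 6–time slot H, team 7–time slot G.
The set {team 1, team 2, team 3, team 4, team 5, team 6, team 8, team 9} has only 6 neighbours ({time slot A, time slot B, time slot C, time slot D, time slot E, time slot H}), so by Hall's theorem at most 7 of the 9 teams can be matched.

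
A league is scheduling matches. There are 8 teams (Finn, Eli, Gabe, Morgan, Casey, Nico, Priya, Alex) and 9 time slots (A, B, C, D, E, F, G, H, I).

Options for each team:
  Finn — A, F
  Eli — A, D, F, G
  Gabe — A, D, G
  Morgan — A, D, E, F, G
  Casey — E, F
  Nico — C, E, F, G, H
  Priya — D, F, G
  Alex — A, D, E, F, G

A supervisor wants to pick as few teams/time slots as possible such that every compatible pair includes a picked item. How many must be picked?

6

{Nico, A, D, E, F, G} is a vertex cover of size 6: every edge has an endpoint in this set.
No smaller cover exists because Finn–A, Eli–F, Gabe–D, Morgan–G, Casey–E, Nico–H is a matching of size 6, and a cover must include an endpoint of each of these disjoint edges (König's theorem).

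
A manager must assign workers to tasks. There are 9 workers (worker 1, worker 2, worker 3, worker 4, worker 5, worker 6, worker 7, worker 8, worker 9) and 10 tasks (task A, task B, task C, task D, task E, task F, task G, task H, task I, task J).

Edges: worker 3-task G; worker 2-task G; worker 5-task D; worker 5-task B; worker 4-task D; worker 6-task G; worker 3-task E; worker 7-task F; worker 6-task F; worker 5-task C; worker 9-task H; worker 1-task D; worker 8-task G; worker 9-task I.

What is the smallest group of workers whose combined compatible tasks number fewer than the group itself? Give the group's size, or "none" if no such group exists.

Take S = {worker 1, worker 4}. Its neighbourhood is {task D}, so |N(S)| = 1 < |S| = 2.
No single vertex violates Hall's condition since each has at least one neighbour, so 2 is the minimum.

2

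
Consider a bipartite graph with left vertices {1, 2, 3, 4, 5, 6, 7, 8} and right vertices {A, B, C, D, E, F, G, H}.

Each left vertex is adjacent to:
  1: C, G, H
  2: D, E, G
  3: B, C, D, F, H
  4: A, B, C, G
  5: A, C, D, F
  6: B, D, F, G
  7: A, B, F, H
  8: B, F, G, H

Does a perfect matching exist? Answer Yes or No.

Yes

A valid assignment of size 8: 1–C, 2–E, 3–H, 4–G, 5–A, 6–D, 7–F, 8–B.
Every left vertex is matched, so this is a perfect matching.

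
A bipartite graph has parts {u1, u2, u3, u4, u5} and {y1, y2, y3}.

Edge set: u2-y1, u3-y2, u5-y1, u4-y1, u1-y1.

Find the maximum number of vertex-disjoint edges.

2

For example, pair u1-y1, u3-y2.
The set {u1, u2, u4, u5} has only 1 neighbour ({y1}), so by Hall's theorem at most 2 of the 5 left vertices can be matched.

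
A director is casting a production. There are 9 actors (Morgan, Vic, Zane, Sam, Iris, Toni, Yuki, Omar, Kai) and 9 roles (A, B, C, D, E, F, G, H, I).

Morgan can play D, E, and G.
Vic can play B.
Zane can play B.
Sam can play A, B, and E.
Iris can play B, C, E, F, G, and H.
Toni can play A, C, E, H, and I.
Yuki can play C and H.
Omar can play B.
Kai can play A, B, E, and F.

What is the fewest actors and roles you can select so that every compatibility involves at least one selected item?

7

A maximum matching has 7 edges (e.g. Morgan–D, Vic–B, Sam–A, Iris–G, Toni–H, Yuki–C, Kai–E).
By König's theorem the minimum vertex cover has the same size. One such cover is {Morgan, Sam, Iris, Toni, Yuki, Kai, B}.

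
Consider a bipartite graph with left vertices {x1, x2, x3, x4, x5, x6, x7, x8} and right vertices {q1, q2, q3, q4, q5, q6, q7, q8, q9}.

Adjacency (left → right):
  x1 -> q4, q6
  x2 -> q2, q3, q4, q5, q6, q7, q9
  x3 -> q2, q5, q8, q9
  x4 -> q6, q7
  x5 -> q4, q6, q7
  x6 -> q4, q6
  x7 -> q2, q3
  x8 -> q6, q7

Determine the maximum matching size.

A valid assignment of size 6: x1–q4, x2–q9, x3–q8, x4–q7, x5–q6, x7–q2.
The set {x1, x4, x5, x6, x8} has only 3 neighbours ({q4, q6, q7}), so by Hall's theorem at most 6 of the 8 left vertices can be matched.

6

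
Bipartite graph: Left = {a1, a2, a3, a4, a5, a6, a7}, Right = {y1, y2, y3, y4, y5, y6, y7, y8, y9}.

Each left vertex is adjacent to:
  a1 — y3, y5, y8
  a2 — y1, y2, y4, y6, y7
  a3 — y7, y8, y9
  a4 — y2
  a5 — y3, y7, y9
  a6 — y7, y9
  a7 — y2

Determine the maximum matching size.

6

One maximum matching: a1-y3, a2-y6, a3-y8, a4-y2, a5-y9, a6-y7.
The set {a4, a7} has only 1 neighbour ({y2}), so by Hall's theorem at most 6 of the 7 left vertices can be matched.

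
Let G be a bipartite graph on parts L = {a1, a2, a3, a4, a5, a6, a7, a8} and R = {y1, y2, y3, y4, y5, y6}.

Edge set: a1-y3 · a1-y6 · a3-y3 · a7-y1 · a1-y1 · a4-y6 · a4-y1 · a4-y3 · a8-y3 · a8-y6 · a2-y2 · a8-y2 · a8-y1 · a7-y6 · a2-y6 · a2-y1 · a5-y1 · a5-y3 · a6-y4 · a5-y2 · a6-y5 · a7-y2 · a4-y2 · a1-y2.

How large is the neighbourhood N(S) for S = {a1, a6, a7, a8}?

6

The union of neighbours of {a1, a6, a7, a8} is {y1, y2, y3, y4, y5, y6}, which has 6 elements.
Since |N(S)| = 6 ≥ |S| = 4, Hall's condition holds for this subset.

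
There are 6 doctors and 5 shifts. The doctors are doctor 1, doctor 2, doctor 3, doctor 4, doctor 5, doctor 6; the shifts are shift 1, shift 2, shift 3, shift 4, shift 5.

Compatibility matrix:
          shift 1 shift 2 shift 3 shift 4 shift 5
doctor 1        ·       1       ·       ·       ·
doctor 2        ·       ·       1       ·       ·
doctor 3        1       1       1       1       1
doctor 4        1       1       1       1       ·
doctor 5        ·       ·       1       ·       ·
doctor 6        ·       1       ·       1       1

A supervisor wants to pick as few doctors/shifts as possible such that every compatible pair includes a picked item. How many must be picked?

The 5 edges doctor 1–shift 2, doctor 2–shift 3, doctor 3–shift 4, doctor 4–shift 1, doctor 6–shift 5 form a matching, so any vertex cover needs at least 5 vertices (one per matched edge).
Conversely {doctor 1, doctor 3, doctor 4, doctor 6, shift 3} meets every edge and has exactly 5 vertices, so 5 is optimal.

5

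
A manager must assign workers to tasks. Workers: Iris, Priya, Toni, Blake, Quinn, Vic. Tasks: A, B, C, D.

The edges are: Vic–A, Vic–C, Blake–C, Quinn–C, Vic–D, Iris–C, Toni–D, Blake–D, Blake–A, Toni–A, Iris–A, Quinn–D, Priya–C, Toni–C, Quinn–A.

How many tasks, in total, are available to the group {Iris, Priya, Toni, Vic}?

The union of neighbours of {Iris, Priya, Toni, Vic} is {A, C, D}, which has 3 elements.
Since |N(S)| = 3 < |S| = 4, Hall's condition fails for this subset.

3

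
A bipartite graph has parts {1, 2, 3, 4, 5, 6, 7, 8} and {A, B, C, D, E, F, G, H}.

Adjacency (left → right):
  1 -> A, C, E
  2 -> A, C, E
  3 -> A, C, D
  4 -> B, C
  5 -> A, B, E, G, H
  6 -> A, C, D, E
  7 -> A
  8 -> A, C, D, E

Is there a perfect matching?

The set {1, 2, 3, 6, 7, 8} has only 4 neighbours ({A, C, D, E}), so by Hall's theorem at most 6 of the 8 left vertices can be matched.
Hence no matching covers every left vertex.

No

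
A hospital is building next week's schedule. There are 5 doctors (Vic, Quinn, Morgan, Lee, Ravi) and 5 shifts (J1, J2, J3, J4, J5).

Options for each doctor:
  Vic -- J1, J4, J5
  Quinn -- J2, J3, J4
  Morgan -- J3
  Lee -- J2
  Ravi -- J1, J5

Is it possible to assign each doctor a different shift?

Yes

A valid assignment of size 5: Vic–J1, Quinn–J4, Morgan–J3, Lee–J2, Ravi–J5.
All 5 doctors are covered.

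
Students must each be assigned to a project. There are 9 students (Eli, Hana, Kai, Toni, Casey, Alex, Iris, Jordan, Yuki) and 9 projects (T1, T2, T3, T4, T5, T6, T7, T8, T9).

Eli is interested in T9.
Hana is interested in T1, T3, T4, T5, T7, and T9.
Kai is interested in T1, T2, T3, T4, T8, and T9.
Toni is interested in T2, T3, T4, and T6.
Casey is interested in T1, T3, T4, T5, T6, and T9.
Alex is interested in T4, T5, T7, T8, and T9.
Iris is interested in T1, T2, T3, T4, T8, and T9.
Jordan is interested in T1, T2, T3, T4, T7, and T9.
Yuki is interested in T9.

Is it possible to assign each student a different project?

No

The set {Eli, Yuki} has only 1 neighbour ({T9}), so by Hall's theorem at most 8 of the 9 students can be matched.
Hence no matching covers every student.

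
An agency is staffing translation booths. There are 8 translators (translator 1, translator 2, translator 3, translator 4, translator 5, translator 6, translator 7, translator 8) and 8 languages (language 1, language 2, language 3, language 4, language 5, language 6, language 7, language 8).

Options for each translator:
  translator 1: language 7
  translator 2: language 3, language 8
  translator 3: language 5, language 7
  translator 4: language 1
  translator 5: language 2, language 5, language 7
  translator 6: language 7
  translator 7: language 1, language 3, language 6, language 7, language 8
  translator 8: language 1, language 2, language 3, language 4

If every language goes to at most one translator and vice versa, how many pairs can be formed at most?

7

For example, pair translator 1→language 7, translator 2→language 3, translator 3→language 5, translator 4→language 1, translator 5→language 2, translator 7→language 8, translator 8→language 4.
The set {translator 1, translator 6} has only 1 neighbour ({language 7}), so by Hall's theorem at most 7 of the 8 translators can be matched.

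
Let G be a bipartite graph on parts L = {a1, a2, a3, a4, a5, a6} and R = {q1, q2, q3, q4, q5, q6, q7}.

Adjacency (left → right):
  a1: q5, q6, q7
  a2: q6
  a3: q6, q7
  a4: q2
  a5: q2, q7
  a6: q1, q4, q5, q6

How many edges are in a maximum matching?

5

For example, pair a1–q5, a2–q6, a3–q7, a4–q2, a6–q4.
The set {a2, a3, a4, a5} has only 3 neighbours ({q2, q6, q7}), so by Hall's theorem at most 5 of the 6 left vertices can be matched.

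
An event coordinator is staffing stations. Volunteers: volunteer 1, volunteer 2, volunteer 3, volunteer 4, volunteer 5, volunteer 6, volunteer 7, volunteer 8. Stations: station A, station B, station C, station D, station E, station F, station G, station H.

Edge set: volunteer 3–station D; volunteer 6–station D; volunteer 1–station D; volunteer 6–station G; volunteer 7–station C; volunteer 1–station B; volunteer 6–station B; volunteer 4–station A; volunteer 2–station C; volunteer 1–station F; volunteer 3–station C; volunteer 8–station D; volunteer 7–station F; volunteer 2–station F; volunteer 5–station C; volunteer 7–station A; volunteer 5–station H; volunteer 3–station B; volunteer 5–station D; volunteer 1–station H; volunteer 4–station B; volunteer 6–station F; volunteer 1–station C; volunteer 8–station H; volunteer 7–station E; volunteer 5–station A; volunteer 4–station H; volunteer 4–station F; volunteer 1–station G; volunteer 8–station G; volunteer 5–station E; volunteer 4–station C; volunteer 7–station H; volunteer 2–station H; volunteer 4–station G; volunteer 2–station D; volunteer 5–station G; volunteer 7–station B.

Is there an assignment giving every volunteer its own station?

One maximum matching: volunteer 1-station G, volunteer 2-station D, volunteer 3-station C, volunteer 4-station A, volunteer 5-station E, volunteer 6-station B, volunteer 7-station F, volunteer 8-station H.
Every volunteer is matched, so this is a perfect matching.

Yes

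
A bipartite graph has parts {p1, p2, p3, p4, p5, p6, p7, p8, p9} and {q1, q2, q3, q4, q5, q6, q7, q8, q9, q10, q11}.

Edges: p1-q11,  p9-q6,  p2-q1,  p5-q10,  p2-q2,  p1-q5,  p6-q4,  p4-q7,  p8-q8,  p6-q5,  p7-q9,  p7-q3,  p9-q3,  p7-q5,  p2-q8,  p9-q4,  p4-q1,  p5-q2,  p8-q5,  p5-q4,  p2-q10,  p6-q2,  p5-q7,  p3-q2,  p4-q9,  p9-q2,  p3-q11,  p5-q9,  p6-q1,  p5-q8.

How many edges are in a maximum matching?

One maximum matching: p1-q5, p2-q2, p3-q11, p4-q7, p5-q4, p6-q1, p7-q9, p8-q8, p9-q6.
All 9 left vertices are matched, so no larger matching exists.

9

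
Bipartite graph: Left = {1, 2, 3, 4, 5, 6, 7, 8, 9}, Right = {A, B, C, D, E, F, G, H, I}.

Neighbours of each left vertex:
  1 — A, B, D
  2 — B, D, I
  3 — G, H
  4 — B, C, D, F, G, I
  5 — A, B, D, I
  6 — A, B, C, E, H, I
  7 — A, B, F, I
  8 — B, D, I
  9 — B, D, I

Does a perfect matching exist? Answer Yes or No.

No

The set {1, 2, 5, 8, 9} has only 4 neighbours ({A, B, D, I}), so by Hall's theorem at most 8 of the 9 left vertices can be matched.
Hence no matching covers every left vertex.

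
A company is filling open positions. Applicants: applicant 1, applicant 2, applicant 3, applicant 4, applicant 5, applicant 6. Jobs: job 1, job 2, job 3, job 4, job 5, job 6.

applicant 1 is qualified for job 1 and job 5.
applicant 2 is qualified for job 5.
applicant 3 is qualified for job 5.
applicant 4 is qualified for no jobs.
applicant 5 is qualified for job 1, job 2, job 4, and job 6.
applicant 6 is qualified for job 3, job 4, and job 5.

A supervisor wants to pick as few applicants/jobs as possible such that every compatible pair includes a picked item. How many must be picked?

The 4 edges applicant 1–job 1, applicant 2–job 5, applicant 5–job 2, applicant 6–job 3 form a matching, so any vertex cover needs at least 4 vertices (one per matched edge).
Conversely {applicant 1, applicant 5, applicant 6, job 5} meets every edge and has exactly 4 vertices, so 4 is optimal.

4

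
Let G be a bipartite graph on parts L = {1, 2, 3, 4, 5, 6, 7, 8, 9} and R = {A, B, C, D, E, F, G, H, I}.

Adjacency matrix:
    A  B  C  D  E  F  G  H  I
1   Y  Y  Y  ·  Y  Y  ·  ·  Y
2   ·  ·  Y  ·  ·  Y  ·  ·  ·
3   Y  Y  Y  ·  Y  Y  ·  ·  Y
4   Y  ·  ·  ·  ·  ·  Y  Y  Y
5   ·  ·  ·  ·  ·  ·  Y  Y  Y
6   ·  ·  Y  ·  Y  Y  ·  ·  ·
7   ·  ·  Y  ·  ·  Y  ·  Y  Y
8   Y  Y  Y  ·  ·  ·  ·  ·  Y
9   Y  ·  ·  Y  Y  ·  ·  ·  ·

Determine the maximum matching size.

For example, pair 1→A, 2→C, 3→B, 4→G, 5→H, 6→E, 7→F, 8→I, 9→D.
All 9 left vertices are matched, so no larger matching exists.

9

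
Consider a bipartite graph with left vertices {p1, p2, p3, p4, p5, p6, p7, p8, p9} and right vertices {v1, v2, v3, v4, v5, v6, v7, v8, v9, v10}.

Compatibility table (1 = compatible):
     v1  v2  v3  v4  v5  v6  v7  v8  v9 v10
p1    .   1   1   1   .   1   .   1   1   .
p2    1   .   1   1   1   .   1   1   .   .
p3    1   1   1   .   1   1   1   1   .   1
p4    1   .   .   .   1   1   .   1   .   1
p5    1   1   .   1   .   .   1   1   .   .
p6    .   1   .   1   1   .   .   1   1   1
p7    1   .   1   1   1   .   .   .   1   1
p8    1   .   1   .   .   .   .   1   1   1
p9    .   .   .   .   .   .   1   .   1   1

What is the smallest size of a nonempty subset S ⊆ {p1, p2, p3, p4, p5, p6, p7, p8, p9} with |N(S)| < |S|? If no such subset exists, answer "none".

A matching saturating every left vertex exists, for instance p1→v9, p2→v4, p3→v8, p4→v6, p5→v2, p6→v5, p7→v1, p8→v3, p9→v10.
By Hall's marriage theorem, this means |N(S)| ≥ |S| for every subset S, so no violating subset exists.

none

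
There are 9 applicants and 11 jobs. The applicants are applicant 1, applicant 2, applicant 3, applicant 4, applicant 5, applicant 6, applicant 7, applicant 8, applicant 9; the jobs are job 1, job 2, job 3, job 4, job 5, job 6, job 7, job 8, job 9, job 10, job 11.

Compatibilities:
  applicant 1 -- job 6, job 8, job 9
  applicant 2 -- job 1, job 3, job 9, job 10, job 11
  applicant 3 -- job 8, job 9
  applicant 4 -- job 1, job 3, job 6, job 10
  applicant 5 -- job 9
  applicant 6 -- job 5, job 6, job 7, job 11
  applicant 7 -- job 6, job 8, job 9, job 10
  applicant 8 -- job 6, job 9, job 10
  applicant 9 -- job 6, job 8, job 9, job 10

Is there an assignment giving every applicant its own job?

No

The set {applicant 1, applicant 3, applicant 5, applicant 7, applicant 8, applicant 9} has only 4 neighbours ({job 10, job 6, job 8, job 9}), so by Hall's theorem at most 7 of the 9 applicants can be matched.
Hence no matching covers every applicant.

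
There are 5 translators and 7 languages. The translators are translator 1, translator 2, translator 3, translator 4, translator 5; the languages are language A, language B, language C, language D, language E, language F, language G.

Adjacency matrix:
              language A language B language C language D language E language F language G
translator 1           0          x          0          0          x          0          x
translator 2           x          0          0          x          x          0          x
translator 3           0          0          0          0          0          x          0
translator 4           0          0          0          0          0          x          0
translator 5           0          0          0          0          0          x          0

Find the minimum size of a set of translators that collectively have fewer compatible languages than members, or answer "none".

Take S = {translator 3, translator 4}. Its neighbourhood is {language F}, so |N(S)| = 1 < |S| = 2.
No single vertex violates Hall's condition since each has at least one neighbour, so 2 is the minimum.

2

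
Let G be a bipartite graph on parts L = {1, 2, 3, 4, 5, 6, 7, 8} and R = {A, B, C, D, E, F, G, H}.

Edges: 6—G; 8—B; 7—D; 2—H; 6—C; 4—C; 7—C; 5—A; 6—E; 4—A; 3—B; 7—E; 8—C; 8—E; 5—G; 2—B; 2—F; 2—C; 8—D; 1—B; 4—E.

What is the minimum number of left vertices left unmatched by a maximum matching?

A valid assignment of size 7: 1-B, 2-F, 4-A, 5-G, 6-C, 7-D, 8-E.
The set {1, 3} has only 1 neighbour ({B}), so by Hall's theorem at most 7 of the 8 left vertices can be matched.
That matches 7 of the 8, leaving 1 unmatched; no matching can do better.

1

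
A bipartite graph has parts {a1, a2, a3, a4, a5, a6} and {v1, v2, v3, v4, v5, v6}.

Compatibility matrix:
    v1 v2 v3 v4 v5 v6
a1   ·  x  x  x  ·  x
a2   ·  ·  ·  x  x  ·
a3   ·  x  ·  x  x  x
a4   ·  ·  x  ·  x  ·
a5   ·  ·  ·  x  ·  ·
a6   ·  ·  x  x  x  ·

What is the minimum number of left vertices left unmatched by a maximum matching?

1

For example, pair a1→v6, a2→v5, a3→v2, a4→v3, a5→v4.
The set {a2, a4, a5, a6} has only 3 neighbours ({v3, v4, v5}), so by Hall's theorem at most 5 of the 6 left vertices can be matched.
That matches 5 of the 6, leaving 1 unmatched; no matching can do better.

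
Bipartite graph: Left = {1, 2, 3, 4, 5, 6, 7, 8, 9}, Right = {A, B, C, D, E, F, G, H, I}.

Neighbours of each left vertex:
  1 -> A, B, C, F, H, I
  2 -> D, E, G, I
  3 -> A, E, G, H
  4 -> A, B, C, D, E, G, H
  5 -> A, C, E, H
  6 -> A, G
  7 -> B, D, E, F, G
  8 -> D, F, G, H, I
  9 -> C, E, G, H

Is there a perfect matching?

For example, pair 1→B, 2→I, 3→H, 4→D, 5→C, 6→A, 7→G, 8→F, 9→E.
Every left vertex is matched, so this is a perfect matching.

Yes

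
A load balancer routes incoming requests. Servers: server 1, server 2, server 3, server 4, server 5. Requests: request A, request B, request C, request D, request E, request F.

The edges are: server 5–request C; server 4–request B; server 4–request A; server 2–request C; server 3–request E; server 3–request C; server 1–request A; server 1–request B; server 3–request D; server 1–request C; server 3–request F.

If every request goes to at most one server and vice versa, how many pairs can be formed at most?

4

A valid assignment of size 4: server 1–request B, server 2–request C, server 3–request F, server 4–request A.
The set {server 2, server 5} has only 1 neighbour ({request C}), so by Hall's theorem at most 4 of the 5 servers can be matched.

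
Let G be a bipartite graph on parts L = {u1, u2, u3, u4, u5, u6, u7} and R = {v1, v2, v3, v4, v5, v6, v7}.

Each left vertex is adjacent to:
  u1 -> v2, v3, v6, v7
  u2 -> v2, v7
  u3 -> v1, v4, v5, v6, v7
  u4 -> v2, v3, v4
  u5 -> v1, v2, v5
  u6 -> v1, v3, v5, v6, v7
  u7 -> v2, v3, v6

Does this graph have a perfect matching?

Yes

One maximum matching: u1→v3, u2→v7, u3→v6, u4→v4, u5→v1, u6→v5, u7→v2.
All 7 left vertices are covered.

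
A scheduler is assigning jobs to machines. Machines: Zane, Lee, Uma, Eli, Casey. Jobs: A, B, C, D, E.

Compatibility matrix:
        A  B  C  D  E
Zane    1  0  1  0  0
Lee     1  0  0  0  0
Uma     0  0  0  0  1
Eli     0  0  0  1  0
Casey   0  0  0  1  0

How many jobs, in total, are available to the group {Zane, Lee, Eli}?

The union of neighbours of {Zane, Lee, Eli} is {A, C, D}, which has 3 elements.
Since |N(S)| = 3 ≥ |S| = 3, Hall's condition holds for this subset.

3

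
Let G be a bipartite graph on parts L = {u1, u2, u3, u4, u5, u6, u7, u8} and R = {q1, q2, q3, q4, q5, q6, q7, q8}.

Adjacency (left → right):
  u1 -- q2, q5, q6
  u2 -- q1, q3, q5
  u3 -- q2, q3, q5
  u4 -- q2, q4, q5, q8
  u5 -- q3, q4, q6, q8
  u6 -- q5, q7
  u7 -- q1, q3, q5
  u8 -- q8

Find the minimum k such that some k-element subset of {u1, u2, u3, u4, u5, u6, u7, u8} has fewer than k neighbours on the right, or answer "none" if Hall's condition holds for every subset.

none

A matching saturating every left vertex exists, for instance u1→q6, u2→q1, u3→q3, u4→q2, u5→q4, u6→q7, u7→q5, u8→q8.
By Hall's marriage theorem, this means |N(S)| ≥ |S| for every subset S, so no violating subset exists.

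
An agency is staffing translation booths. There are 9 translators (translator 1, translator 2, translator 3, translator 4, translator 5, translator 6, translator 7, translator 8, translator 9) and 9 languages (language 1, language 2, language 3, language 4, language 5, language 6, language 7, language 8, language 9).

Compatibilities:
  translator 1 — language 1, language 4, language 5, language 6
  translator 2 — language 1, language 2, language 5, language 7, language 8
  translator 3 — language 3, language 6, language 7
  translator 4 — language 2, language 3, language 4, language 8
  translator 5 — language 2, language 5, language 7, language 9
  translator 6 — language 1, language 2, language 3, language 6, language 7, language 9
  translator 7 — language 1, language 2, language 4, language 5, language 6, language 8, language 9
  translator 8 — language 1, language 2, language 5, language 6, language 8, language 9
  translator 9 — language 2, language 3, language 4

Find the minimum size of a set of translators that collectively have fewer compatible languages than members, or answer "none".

A matching saturating every translator exists, for instance translator 1→language 4, translator 2→language 1, translator 3→language 7, translator 4→language 3, translator 5→language 5, translator 6→language 9, translator 7→language 6, translator 8→language 8, translator 9→language 2.
By Hall's marriage theorem, this means |N(S)| ≥ |S| for every subset S, so no violating subset exists.

none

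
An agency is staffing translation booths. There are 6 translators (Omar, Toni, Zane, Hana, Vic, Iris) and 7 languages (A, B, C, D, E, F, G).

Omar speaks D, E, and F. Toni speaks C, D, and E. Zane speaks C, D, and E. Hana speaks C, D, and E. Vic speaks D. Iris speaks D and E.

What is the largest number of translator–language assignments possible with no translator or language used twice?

For example, pair Omar-F, Toni-D, Zane-C, Hana-E.
The set {Toni, Zane, Hana, Vic, Iris} has only 3 neighbours ({C, D, E}), so by Hall's theorem at most 4 of the 6 translators can be matched.

4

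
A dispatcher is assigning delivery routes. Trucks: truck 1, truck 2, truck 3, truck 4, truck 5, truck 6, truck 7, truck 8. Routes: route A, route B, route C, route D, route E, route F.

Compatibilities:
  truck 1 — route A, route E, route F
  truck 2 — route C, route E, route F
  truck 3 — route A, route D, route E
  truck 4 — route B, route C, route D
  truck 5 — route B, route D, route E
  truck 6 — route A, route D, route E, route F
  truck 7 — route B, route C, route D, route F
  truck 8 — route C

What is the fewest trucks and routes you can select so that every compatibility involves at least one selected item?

6

{route A, route B, route C, route D, route E, route F} is a vertex cover of size 6: every edge has an endpoint in this set.
No smaller cover exists because truck 1–route F, truck 2–route C, truck 3–route A, truck 4–route D, truck 5–route B, truck 6–route E is a matching of size 6, and a cover must include an endpoint of each of these disjoint edges (König's theorem).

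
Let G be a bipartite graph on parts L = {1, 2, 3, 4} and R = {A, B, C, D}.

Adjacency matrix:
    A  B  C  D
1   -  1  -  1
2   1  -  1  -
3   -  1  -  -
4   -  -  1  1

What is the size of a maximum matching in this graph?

4

One maximum matching: 1–D, 2–A, 3–B, 4–C.
All 4 left vertices are matched, so no larger matching exists.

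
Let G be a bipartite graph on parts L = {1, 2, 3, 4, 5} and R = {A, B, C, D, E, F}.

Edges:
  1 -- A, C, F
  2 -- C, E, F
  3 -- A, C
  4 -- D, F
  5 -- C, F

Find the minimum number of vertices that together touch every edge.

5

{1, 2, 3, 4, 5} is a vertex cover of size 5: every edge has an endpoint in this set.
No smaller cover exists because 1–C, 2–E, 3–A, 4–D, 5–F is a matching of size 5, and a cover must include an endpoint of each of these disjoint edges (König's theorem).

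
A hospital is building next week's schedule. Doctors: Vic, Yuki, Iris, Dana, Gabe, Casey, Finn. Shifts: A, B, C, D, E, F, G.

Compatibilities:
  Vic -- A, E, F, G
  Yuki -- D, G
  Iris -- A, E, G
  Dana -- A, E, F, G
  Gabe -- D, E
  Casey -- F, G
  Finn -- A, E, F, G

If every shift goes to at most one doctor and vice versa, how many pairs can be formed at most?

A valid assignment of size 5: Vic–F, Yuki–D, Iris–A, Dana–G, Gabe–E.
The set {Vic, Yuki, Iris, Dana, Gabe, Casey, Finn} has only 5 neighbours ({A, D, E, F, G}), so by Hall's theorem at most 5 of the 7 doctors can be matched.

5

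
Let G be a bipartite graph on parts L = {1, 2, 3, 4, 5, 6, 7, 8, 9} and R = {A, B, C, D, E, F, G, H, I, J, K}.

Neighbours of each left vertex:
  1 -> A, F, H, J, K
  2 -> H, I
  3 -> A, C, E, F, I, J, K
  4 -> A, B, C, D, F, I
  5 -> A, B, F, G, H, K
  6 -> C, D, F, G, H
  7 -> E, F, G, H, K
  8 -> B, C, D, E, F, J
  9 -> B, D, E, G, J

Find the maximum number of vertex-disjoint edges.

9

One maximum matching: 1–H, 2–I, 3–A, 4–B, 5–G, 6–F, 7–K, 8–E, 9–J.
All 9 left vertices are matched, so no larger matching exists.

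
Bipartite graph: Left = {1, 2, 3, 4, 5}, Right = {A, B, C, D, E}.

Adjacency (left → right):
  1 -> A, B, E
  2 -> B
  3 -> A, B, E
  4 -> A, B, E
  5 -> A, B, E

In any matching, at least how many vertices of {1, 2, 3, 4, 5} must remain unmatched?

A valid assignment of size 3: 1–A, 2–B, 3–E.
The set {1, 2, 3, 4, 5} has only 3 neighbours ({A, B, E}), so by Hall's theorem at most 3 of the 5 left vertices can be matched.
That matches 3 of the 5, leaving 2 unmatched; no matching can do better.

2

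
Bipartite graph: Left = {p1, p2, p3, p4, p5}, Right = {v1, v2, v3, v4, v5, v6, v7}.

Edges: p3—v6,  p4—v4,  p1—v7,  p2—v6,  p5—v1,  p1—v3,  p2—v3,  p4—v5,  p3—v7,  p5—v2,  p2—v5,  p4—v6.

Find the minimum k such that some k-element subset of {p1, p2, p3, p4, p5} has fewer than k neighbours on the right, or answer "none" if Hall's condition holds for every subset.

none

A matching saturating every left vertex exists, for instance p1→v3, p2→v5, p3→v7, p4→v6, p5→v2.
By Hall's marriage theorem, this means |N(S)| ≥ |S| for every subset S, so no violating subset exists.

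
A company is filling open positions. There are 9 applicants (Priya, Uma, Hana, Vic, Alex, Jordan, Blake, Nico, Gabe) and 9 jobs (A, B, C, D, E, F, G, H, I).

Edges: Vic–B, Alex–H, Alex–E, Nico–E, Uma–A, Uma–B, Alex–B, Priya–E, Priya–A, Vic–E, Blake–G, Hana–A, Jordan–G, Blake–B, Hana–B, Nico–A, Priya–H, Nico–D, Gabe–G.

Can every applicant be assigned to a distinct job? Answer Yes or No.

The set {Priya, Uma, Hana, Vic, Alex, Jordan, Blake, Gabe} has only 5 neighbours ({A, B, E, G, H}), so by Hall's theorem at most 6 of the 9 applicants can be matched.
Hence no matching covers every applicant.

No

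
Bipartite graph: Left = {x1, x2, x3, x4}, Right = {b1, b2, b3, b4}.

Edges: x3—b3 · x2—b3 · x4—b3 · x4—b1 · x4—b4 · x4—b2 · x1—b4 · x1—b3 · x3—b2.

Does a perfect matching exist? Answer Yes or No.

A valid assignment of size 4: x1→b4, x2→b3, x3→b2, x4→b1.
Every left vertex is matched, so this is a perfect matching.

Yes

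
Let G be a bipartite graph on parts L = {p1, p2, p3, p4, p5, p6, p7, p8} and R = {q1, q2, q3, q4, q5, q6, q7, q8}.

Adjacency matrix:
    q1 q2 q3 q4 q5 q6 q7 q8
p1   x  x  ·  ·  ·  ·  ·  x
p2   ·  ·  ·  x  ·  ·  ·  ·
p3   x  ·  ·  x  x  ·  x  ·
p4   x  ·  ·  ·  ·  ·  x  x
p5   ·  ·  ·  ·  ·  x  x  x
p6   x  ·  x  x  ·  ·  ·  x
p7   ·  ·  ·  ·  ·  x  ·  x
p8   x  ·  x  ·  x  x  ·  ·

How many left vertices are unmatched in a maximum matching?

0

A valid assignment of size 8: p1→q2, p2→q4, p3→q5, p4→q1, p5→q7, p6→q3, p7→q8, p8→q6.
All 8 left vertices are matched, so no larger matching exists.
That matches 8 of the 8, leaving 0 unmatched; no matching can do better.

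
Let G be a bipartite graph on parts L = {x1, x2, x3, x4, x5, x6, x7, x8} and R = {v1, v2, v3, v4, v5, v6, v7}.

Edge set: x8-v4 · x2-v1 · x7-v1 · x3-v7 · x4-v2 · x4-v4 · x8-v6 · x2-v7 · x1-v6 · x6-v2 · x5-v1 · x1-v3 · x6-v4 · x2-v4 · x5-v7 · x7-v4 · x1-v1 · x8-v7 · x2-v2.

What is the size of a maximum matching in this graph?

For example, pair x1–v3, x2–v2, x3–v7, x4–v4, x5–v1, x8–v6.
The set {x2, x3, x4, x5, x6, x7} has only 4 neighbours ({v1, v2, v4, v7}), so by Hall's theorem at most 6 of the 8 left vertices can be matched.

6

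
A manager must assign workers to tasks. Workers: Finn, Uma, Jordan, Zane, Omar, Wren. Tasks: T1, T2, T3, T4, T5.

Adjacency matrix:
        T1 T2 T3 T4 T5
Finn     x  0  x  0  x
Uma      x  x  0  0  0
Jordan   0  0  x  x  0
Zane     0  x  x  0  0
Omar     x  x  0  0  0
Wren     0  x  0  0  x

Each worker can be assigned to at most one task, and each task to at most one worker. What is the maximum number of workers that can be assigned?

A valid assignment of size 5: Finn–T5, Uma–T1, Jordan–T4, Zane–T3, Omar–T2.
The set {Finn, Uma, Zane, Omar, Wren} has only 4 neighbours ({T1, T2, T3, T5}), so by Hall's theorem at most 5 of the 6 workers can be matched.

5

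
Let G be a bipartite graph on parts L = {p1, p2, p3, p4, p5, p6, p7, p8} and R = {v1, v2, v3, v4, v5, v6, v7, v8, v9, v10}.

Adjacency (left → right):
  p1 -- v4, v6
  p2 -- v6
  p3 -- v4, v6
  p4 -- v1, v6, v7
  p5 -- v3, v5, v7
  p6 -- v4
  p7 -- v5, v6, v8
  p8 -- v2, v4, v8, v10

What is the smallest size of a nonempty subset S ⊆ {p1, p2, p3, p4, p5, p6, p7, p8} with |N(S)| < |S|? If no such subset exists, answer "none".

3

Take S = {p1, p2, p3}. Its neighbourhood is {v4, v6}, so |N(S)| = 2 < |S| = 3.
Every subset of size less than 3 has at least as many neighbours as members, so 3 is the minimum.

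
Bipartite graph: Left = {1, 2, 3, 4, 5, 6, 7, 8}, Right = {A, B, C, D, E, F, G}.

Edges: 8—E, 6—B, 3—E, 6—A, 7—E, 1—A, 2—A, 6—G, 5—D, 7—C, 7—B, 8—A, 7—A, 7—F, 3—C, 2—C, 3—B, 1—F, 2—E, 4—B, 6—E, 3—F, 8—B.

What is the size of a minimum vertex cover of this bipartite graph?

{5, 6, A, B, C, E, F} is a vertex cover of size 7: every edge has an endpoint in this set.
No smaller cover exists because 1–F, 2–E, 3–C, 4–B, 5–D, 6–G, 7–A is a matching of size 7, and a cover must include an endpoint of each of these disjoint edges (König's theorem).

7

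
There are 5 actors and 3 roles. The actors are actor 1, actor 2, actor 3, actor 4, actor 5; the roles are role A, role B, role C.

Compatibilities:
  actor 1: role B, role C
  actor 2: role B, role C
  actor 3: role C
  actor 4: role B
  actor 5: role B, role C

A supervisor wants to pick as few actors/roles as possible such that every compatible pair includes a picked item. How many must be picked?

A maximum matching has 2 edges (e.g. actor 1–role C, actor 2–role B).
By König's theorem the minimum vertex cover has the same size. One such cover is {role B, role C}.

2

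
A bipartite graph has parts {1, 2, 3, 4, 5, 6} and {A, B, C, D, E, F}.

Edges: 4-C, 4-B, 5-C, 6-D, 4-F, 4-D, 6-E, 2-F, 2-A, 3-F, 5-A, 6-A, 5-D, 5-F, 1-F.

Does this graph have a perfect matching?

The set {1, 3} has only 1 neighbour ({F}), so by Hall's theorem at most 5 of the 6 left vertices can be matched.
Hence no matching covers every left vertex.

No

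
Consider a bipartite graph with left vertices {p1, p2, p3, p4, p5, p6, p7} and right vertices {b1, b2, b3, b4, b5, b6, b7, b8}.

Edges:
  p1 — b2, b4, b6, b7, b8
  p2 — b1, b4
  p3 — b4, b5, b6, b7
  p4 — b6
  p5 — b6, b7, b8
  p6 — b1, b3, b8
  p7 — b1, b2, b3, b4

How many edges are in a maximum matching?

7

A valid assignment of size 7: p1–b4, p2–b1, p3–b5, p4–b6, p5–b7, p6–b8, p7–b3.
This saturates every left vertex, so 7 is the maximum.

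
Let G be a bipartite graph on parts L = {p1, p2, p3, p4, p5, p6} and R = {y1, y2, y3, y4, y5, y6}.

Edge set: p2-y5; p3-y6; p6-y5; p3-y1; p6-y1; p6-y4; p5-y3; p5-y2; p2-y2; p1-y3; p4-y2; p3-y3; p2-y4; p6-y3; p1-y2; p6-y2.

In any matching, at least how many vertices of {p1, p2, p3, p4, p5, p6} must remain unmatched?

For example, pair p1–y3, p2–y5, p3–y1, p4–y2, p6–y4.
The set {p1, p4, p5} has only 2 neighbours ({y2, y3}), so by Hall's theorem at most 5 of the 6 left vertices can be matched.
That matches 5 of the 6, leaving 1 unmatched; no matching can do better.

1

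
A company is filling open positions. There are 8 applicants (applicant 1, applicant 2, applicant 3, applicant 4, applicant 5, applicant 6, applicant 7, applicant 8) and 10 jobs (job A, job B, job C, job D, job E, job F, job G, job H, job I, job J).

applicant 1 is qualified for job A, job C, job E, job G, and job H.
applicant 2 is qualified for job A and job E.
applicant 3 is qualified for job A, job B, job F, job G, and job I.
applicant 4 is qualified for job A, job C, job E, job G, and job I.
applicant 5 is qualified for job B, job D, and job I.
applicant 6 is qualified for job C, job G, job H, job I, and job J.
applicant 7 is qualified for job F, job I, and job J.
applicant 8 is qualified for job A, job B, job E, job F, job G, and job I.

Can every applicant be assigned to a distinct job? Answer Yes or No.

Yes

One maximum matching: applicant 1-job G, applicant 2-job A, applicant 3-job B, applicant 4-job I, applicant 5-job D, applicant 6-job H, applicant 7-job J, applicant 8-job F.
All 8 applicants are covered.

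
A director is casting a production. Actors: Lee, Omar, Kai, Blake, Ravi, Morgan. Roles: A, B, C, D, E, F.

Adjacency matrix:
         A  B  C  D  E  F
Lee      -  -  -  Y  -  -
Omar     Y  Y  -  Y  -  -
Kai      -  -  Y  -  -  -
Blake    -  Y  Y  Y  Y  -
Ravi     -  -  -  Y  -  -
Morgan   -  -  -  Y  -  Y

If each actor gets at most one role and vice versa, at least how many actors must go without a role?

One maximum matching: Lee→D, Omar→A, Kai→C, Blake→B, Morgan→F.
The set {Lee, Ravi} has only 1 neighbour ({D}), so by Hall's theorem at most 5 of the 6 actors can be matched.
That matches 5 of the 6, leaving 1 unmatched; no matching can do better.

1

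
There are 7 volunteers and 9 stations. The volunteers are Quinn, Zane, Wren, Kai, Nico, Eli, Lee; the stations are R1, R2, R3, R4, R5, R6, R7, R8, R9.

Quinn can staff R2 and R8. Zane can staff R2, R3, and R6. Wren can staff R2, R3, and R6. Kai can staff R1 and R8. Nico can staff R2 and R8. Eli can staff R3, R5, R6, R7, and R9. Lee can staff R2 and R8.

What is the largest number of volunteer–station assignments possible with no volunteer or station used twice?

One maximum matching: Quinn-R2, Zane-R6, Wren-R3, Kai-R1, Nico-R8, Eli-R9.
The set {Quinn, Nico, Lee} has only 2 neighbours ({R2, R8}), so by Hall's theorem at most 6 of the 7 volunteers can be matched.

6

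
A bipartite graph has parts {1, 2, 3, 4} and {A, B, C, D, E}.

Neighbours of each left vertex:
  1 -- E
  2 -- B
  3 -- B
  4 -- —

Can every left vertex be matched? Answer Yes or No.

No

The set {2, 3, 4} has only 1 neighbour ({B}), so by Hall's theorem at most 2 of the 4 left vertices can be matched.
Hence no matching covers every left vertex.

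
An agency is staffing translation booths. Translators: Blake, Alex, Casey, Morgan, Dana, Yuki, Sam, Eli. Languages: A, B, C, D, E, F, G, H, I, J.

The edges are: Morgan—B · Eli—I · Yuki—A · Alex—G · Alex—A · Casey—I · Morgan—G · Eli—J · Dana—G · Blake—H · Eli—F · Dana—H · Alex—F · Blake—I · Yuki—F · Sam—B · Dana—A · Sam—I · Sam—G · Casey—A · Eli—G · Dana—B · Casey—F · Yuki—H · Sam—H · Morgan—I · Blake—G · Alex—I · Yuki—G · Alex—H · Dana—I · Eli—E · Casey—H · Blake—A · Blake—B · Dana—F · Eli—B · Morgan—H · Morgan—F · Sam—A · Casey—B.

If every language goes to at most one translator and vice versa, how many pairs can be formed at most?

For example, pair Blake-I, Alex-G, Casey-H, Morgan-B, Dana-A, Yuki-F, Eli-J.
The set {Blake, Alex, Casey, Morgan, Dana, Yuki, Sam} has only 6 neighbours ({A, B, F, G, H, I}), so by Hall's theorem at most 7 of the 8 translators can be matched.

7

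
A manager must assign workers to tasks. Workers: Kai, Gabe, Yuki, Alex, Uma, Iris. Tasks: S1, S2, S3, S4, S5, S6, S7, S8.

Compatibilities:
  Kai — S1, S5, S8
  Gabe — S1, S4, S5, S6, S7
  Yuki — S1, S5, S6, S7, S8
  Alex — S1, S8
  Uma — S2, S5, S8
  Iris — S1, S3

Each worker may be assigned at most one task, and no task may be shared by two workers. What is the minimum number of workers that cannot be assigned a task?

0

One maximum matching: Kai–S1, Gabe–S6, Yuki–S7, Alex–S8, Uma–S2, Iris–S3.
All 6 workers are matched, so no larger matching exists.
That matches 6 of the 6, leaving 0 unmatched; no matching can do better.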